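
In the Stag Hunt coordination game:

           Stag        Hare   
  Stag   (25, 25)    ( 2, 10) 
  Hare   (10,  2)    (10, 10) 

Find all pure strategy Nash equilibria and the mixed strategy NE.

Pure NE: (Stag, Stag) and (Hare, Hare); Mixed NE: p = 0.3478, q = 0.3478

Work:
Check pure NE:
(Stag, Stag): (25, 25) - no unilateral deviation beneficial
(Hare, Hare): (10, 10) - no unilateral deviation beneficial
Mixed NE: P1 plays Stag with p = 0.3478, P2 plays Stag with q = 0.3478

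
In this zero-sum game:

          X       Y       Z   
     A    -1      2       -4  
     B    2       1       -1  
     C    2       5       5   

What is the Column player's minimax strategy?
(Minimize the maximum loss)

Column should play X, value = 2

Work:
Column player minimizes Row's maximum payoff:
Column X: max payoff to Row = 2
Column Y: max payoff to Row = 5
Column Z: max payoff to Row = 5
Minimum is 2, achieved by column X.
Minimax strategy: X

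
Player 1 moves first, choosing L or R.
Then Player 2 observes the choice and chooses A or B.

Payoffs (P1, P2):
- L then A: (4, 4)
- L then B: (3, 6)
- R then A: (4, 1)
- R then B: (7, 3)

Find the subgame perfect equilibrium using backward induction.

P1 plays R, P2 plays B after L and B after R; Payoff (7, 3)

Work:
Backward induction:
After L: P2 chooses B → P1 gets 3
After R: P2 chooses B → P1 gets 7
P1 chooses R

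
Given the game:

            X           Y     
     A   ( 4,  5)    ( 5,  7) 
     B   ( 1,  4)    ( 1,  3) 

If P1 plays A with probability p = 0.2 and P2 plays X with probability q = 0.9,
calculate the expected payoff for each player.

E[P1] = 1.62, E[P2] = 4.16

Work:
E[P1] = p·q·π₁(A,X) + p·(1-q)·π₁(A,Y) + (1-p)·q·π₁(B,X) + (1-p)·(1-q)·π₁(B,Y)
= 0.2·0.9·4 + 0.2·0.1·5 + 0.8·0.9·1 + 0.8·0.1·1
= 1.62

E[P2] = 4.16 (similar calculation)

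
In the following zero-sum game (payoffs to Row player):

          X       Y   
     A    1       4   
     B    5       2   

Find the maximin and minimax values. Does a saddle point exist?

Maximin = 2, Minimax = 4, Saddle: False

Work:
Row minimums: [1, 2] → maximin = 2
Column maximums: [5, 4] → minimax = 4
No saddle point (maximin ≠ minimax). Mixed strategy needed.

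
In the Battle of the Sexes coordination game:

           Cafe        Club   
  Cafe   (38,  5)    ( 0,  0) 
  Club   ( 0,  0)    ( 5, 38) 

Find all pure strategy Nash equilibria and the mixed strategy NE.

Pure NE: (Cafe, Cafe) and (Club, Club); Mixed NE: p = 0.8837, q = 0.1163

Work:
Check pure NE:
(Cafe, Cafe): (38, 5) - no unilateral deviation beneficial
(Club, Club): (5, 38) - no unilateral deviation beneficial
Mixed NE: P1 plays Cafe with p = 0.8837, P2 plays Cafe with q = 0.1163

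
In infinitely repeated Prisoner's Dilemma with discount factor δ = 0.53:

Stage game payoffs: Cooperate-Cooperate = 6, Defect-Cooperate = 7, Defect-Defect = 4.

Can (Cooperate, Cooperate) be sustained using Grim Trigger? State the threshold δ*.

δ* = 0.3333; since δ = 0.53 ≥ 0.3333, cooperation can be sustained

Work:
For Grim Trigger:
Cooperate forever: 6/(1-δ)
Defect then punished: 7 + 4·δ/(1-δ)
Need: 6/(1-δ) ≥ 7 + 4·δ/(1-δ)
Solving: δ ≥ (T-R)/(T-P) = (7-6)/(7-4) = 0.3333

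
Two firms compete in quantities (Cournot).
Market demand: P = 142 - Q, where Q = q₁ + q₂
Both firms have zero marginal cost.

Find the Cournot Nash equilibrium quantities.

q₁* = q₂* = 47.33; P* = 47.33

Work:
Profit: π_i = P·q_i = (a - q_i - q_j)·q_i
FOC: ∂π_i/∂q_i = a - 2q_i - q_j = 0
Reaction function: q_i = (142 - q_j)/2
Symmetry: q* = 142/3 = 47.33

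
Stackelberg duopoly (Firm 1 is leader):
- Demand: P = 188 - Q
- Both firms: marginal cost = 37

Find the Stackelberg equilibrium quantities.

q₁* (leader) = 75.5, q₂* (follower) = 37.75

Work:
Follower's reaction: q₂ = (a - c - q₁)/2
Leader substitutes: π₁ = q₁·(a - q₁ - (a-c-q₁)/2 - c)
FOC: q₁* = (188 - 37)/2 = 75.50
Then: q₂* = (188 - 37 - 75.5)/2 = 37.75
Leader has first-mover advantage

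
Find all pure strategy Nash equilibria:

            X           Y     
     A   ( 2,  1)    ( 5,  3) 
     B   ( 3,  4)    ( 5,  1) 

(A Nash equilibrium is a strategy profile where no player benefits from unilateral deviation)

Nash equilibrium: (A, Y), (B, X)

Work:
Best responses:
  P1 vs X: payoffs [2, 3] → best response B (payoff 3)
  P1 vs Y: payoffs [5, 5] → best response A/B (payoff 5)
  P2 vs A: payoffs [1, 3] → best response Y (payoff 3)
  P2 vs B: payoffs [4, 1] → best response X (payoff 4)
Mutual best responses: (A,Y), (B,X) → Nash equilibria.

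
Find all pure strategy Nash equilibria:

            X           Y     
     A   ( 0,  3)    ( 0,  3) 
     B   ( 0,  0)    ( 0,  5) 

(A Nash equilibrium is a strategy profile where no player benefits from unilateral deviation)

Nash equilibrium: (A, X), (A, Y), (B, Y)

Work:
Best responses:
  P1 vs X: payoffs [0, 0] → best response A/B (payoff 0)
  P1 vs Y: payoffs [0, 0] → best response A/B (payoff 0)
  P2 vs A: payoffs [3, 3] → best response X/Y (payoff 3)
  P2 vs B: payoffs [0, 5] → best response Y (payoff 5)
Mutual best responses: (A,X), (A,Y), (B,Y) → Nash equilibria.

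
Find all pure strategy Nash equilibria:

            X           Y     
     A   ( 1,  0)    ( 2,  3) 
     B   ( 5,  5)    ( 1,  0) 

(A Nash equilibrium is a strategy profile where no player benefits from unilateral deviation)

Nash equilibrium: (A, Y), (B, X)

Work:
Best responses:
  P1 vs X: payoffs [1, 5] → best response B (payoff 5)
  P1 vs Y: payoffs [2, 1] → best response A (payoff 2)
  P2 vs A: payoffs [0, 3] → best response Y (payoff 3)
  P2 vs B: payoffs [5, 0] → best response X (payoff 5)
Mutual best responses: (A,Y), (B,X) → Nash equilibria.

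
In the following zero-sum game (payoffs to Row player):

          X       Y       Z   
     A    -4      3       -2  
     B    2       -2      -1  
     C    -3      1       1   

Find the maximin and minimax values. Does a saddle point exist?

Maximin = -2, Minimax = 1, Saddle: False

Work:
Row minimums: [-4, -2, -3] → maximin = -2
Column maximums: [2, 3, 1] → minimax = 1
No saddle point (maximin ≠ minimax). Mixed strategy needed.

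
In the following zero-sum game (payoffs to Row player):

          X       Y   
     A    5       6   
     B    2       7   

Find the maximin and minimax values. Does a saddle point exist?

Maximin = 5, Minimax = 5, Saddle: True

Work:
Row minimums: [5, 2] → maximin = 5
Column maximums: [5, 7] → minimax = 5
Saddle point exists! Game value = 5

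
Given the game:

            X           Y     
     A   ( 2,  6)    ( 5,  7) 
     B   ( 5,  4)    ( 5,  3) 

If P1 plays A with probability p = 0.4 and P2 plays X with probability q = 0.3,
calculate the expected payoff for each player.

E[P1] = 4.64, E[P2] = 4.66

Work:
E[P1] = p·q·π₁(A,X) + p·(1-q)·π₁(A,Y) + (1-p)·q·π₁(B,X) + (1-p)·(1-q)·π₁(B,Y)
= 0.4·0.3·2 + 0.4·0.7·5 + 0.6·0.3·5 + 0.6·0.7·5
= 4.64

E[P2] = 4.66 (similar calculation)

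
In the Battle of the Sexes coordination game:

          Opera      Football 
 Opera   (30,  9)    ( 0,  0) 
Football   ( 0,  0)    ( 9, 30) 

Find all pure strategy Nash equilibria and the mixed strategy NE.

Pure NE: (Opera, Opera) and (Football, Football); Mixed NE: p = 0.7692, q = 0.2308

Work:
Check pure NE:
(Opera, Opera): (30, 9) - no unilateral deviation beneficial
(Football, Football): (9, 30) - no unilateral deviation beneficial
Mixed NE: P1 plays Opera with p = 0.7692, P2 plays Opera with q = 0.2308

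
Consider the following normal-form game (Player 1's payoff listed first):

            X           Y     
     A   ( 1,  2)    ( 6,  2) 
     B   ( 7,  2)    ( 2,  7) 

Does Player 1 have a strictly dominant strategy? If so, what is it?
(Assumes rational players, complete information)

No strictly dominant strategy exists for Player 1

Work:
A strategy strictly dominates another if it gives a strictly higher payoff against every opponent action. Compare each pair of P1's strategies column-by-column:
  A vs B: [1 vs 7, 6 vs 2] → A does not strictly dominate B (column X: 1 ≤ 7)
  B vs A: [7 vs 1, 2 vs 6] → B does not strictly dominate A (column Y: 2 ≤ 6)
No single strategy strictly dominates all others → no strictly dominant strategy.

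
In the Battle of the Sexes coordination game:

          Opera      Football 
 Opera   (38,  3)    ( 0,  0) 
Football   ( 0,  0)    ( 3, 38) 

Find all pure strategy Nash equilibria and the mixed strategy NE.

Pure NE: (Opera, Opera) and (Football, Football); Mixed NE: p = 0.9268, q = 0.0732

Work:
Check pure NE:
(Opera, Opera): (38, 3) - no unilateral deviation beneficial
(Football, Football): (3, 38) - no unilateral deviation beneficial
Mixed NE: P1 plays Opera with p = 0.9268, P2 plays Opera with q = 0.0732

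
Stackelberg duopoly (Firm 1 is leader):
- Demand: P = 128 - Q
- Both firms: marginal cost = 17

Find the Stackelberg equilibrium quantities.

q₁* (leader) = 55.5, q₂* (follower) = 27.75

Work:
Follower's reaction: q₂ = (a - c - q₁)/2
Leader substitutes: π₁ = q₁·(a - q₁ - (a-c-q₁)/2 - c)
FOC: q₁* = (128 - 17)/2 = 55.50
Then: q₂* = (128 - 17 - 55.5)/2 = 27.75
Leader has first-mover advantage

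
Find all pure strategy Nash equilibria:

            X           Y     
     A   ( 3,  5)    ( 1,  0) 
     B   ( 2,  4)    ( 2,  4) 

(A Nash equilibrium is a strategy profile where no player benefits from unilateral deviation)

Nash equilibrium: (A, X), (B, Y)

Work:
Best responses:
  P1 vs X: payoffs [3, 2] → best response A (payoff 3)
  P1 vs Y: payoffs [1, 2] → best response B (payoff 2)
  P2 vs A: payoffs [5, 0] → best response X (payoff 5)
  P2 vs B: payoffs [4, 4] → best response X/Y (payoff 4)
Mutual best responses: (A,X), (B,Y) → Nash equilibria.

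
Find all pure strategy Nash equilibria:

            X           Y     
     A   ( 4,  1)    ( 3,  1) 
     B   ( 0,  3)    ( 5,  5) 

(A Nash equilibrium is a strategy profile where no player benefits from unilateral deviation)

Nash equilibrium: (A, X), (B, Y)

Work:
Best responses:
  P1 vs X: payoffs [4, 0] → best response A (payoff 4)
  P1 vs Y: payoffs [3, 5] → best response B (payoff 5)
  P2 vs A: payoffs [1, 1] → best response X/Y (payoff 1)
  P2 vs B: payoffs [3, 5] → best response Y (payoff 5)
Mutual best responses: (A,X), (B,Y) → Nash equilibria.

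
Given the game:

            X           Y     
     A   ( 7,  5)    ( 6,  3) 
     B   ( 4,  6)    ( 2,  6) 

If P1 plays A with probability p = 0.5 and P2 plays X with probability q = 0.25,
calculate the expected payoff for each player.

E[P1] = 4.375, E[P2] = 4.75

Work:
E[P1] = p·q·π₁(A,X) + p·(1-q)·π₁(A,Y) + (1-p)·q·π₁(B,X) + (1-p)·(1-q)·π₁(B,Y)
= 0.5·0.25·7 + 0.5·0.75·6 + 0.5·0.25·4 + 0.5·0.75·2
= 4.375

E[P2] = 4.75 (similar calculation)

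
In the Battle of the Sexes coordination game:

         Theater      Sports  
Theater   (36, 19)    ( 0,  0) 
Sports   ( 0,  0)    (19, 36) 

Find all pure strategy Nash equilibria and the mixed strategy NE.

Pure NE: (Theater, Theater) and (Sports, Sports); Mixed NE: p = 0.6545, q = 0.3455

Work:
Check pure NE:
(Theater, Theater): (36, 19) - no unilateral deviation beneficial
(Sports, Sports): (19, 36) - no unilateral deviation beneficial
Mixed NE: P1 plays Theater with p = 0.6545, P2 plays Theater with q = 0.3455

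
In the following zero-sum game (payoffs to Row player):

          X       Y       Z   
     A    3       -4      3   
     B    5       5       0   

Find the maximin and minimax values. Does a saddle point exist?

Maximin = 0, Minimax = 3, Saddle: False

Work:
Row minimums: [-4, 0] → maximin = 0
Column maximums: [5, 5, 3] → minimax = 3
No saddle point (maximin ≠ minimax). Mixed strategy needed.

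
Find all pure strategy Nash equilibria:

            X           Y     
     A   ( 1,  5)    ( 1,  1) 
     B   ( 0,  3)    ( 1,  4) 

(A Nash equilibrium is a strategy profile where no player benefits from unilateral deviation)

Nash equilibrium: (A, X), (B, Y)

Work:
Best responses:
  P1 vs X: payoffs [1, 0] → best response A (payoff 1)
  P1 vs Y: payoffs [1, 1] → best response A/B (payoff 1)
  P2 vs A: payoffs [5, 1] → best response X (payoff 5)
  P2 vs B: payoffs [3, 4] → best response Y (payoff 4)
Mutual best responses: (A,X), (B,Y) → Nash equilibria.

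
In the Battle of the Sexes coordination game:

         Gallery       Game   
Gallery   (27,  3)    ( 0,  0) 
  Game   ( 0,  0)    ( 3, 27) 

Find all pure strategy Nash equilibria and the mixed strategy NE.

Pure NE: (Gallery, Gallery) and (Game, Game); Mixed NE: p = 0.9, q = 0.1

Work:
Check pure NE:
(Gallery, Gallery): (27, 3) - no unilateral deviation beneficial
(Game, Game): (3, 27) - no unilateral deviation beneficial
Mixed NE: P1 plays Gallery with p = 0.9, P2 plays Gallery with q = 0.1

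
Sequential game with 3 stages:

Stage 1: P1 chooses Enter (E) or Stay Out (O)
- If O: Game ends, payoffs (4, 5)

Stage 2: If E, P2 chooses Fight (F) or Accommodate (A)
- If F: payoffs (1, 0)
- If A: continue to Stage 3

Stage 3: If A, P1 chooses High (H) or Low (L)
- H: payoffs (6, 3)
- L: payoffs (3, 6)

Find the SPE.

SPE: (E, A, H); Outcome (6, 3)

Work:
Stage 3: P1 chooses H (6 vs 3)
Stage 2: P2: F->0, A->3 (anticipating H). Choose A
Stage 1: P1: O->4, E->6 (anticipating A, H). Choose E
SPE path: E -> A -> H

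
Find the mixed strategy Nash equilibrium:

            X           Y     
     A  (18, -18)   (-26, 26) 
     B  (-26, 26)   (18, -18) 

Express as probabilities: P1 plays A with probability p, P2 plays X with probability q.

p = 0.5, q = 0.5

Work:
Find probabilities that make opponent indifferent:
P2 chooses q to make P1 indifferent between A and B
P1 chooses p to make P2 indifferent between X and Y
Mixed NE: P1 plays (A: 0.5, B: 0.5), P2 plays (X: 0.5, Y: 0.5)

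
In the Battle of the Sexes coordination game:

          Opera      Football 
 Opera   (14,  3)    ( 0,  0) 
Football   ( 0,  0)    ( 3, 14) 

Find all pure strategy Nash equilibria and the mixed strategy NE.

Pure NE: (Opera, Opera) and (Football, Football); Mixed NE: p = 0.8235, q = 0.1765

Work:
Check pure NE:
(Opera, Opera): (14, 3) - no unilateral deviation beneficial
(Football, Football): (3, 14) - no unilateral deviation beneficial
Mixed NE: P1 plays Opera with p = 0.8235, P2 plays Opera with q = 0.1765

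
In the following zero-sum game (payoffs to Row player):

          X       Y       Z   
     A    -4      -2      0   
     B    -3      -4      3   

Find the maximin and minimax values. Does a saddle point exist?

Maximin = -4, Minimax = -3, Saddle: False

Work:
Row minimums: [-4, -4] → maximin = -4
Column maximums: [-3, -2, 3] → minimax = -3
No saddle point (maximin ≠ minimax). Mixed strategy needed.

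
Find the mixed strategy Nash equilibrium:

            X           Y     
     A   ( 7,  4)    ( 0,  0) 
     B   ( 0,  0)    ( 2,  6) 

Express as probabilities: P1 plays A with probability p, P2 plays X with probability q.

p = 0.6, q = 0.2222

Work:
Find probabilities that make opponent indifferent:
P2 chooses q to make P1 indifferent between A and B
P1 chooses p to make P2 indifferent between X and Y
Mixed NE: P1 plays (A: 0.6, B: 0.4), P2 plays (X: 0.2222, Y: 0.7778)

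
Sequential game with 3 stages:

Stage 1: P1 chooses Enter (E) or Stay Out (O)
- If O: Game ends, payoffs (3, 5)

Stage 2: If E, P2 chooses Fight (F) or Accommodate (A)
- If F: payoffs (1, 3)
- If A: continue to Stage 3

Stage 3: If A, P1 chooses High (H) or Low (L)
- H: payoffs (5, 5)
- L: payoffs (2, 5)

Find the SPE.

SPE: (E, A, H); Outcome (5, 5)

Work:
Stage 3: P1 chooses H (5 vs 2)
Stage 2: P2: F->3, A->5 (anticipating H). Choose A
Stage 1: P1: O->3, E->5 (anticipating A, H). Choose E
SPE path: E -> A -> H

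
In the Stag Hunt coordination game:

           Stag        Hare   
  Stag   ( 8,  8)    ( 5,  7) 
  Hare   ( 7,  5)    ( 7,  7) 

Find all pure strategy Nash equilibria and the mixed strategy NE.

Pure NE: (Stag, Stag) and (Hare, Hare); Mixed NE: p = 0.6667, q = 0.6667

Work:
Check pure NE:
(Stag, Stag): (8, 8) - no unilateral deviation beneficial
(Hare, Hare): (7, 7) - no unilateral deviation beneficial
Mixed NE: P1 plays Stag with p = 0.6667, P2 plays Stag with q = 0.6667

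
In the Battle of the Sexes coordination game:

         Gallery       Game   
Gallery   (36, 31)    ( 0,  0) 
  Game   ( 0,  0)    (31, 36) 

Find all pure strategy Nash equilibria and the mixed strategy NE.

Pure NE: (Gallery, Gallery) and (Game, Game); Mixed NE: p = 0.5373, q = 0.4627

Work:
Check pure NE:
(Gallery, Gallery): (36, 31) - no unilateral deviation beneficial
(Game, Game): (31, 36) - no unilateral deviation beneficial
Mixed NE: P1 plays Gallery with p = 0.5373, P2 plays Gallery with q = 0.4627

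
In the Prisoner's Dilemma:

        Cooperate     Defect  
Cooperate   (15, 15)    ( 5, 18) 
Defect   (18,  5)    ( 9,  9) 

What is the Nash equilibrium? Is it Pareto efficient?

(Defect, Defect) is NE; not Pareto efficient

Work:
Defect dominates Cooperate for both players:
If P2 cooperates: Defect (18) > Cooperate (15)
If P2 defects: Defect (9) > Cooperate (5)
NE: (Defect, Defect) with payoff (9, 9)
But (Cooperate, Cooperate) = (15, 15) Pareto dominates (9, 9)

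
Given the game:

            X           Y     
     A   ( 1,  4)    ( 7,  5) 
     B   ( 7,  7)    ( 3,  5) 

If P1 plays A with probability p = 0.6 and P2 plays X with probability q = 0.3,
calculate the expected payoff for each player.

E[P1] = 4.8, E[P2] = 5.06

Work:
E[P1] = p·q·π₁(A,X) + p·(1-q)·π₁(A,Y) + (1-p)·q·π₁(B,X) + (1-p)·(1-q)·π₁(B,Y)
= 0.6·0.3·1 + 0.6·0.7·7 + 0.4·0.3·7 + 0.4·0.7·3
= 4.8

E[P2] = 5.06 (similar calculation)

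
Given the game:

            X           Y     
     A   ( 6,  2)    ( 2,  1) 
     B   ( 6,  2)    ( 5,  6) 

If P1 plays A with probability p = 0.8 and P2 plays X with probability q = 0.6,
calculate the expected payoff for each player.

E[P1] = 4.64, E[P2] = 2.0

Work:
E[P1] = p·q·π₁(A,X) + p·(1-q)·π₁(A,Y) + (1-p)·q·π₁(B,X) + (1-p)·(1-q)·π₁(B,Y)
= 0.8·0.6·6 + 0.8·0.4·2 + 0.2·0.6·6 + 0.2·0.4·5
= 4.64

E[P2] = 2.0 (similar calculation)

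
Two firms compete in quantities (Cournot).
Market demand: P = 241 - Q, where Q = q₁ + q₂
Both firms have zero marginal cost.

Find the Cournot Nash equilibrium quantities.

q₁* = q₂* = 80.33; P* = 80.33

Work:
Profit: π_i = P·q_i = (a - q_i - q_j)·q_i
FOC: ∂π_i/∂q_i = a - 2q_i - q_j = 0
Reaction function: q_i = (241 - q_j)/2
Symmetry: q* = 241/3 = 80.33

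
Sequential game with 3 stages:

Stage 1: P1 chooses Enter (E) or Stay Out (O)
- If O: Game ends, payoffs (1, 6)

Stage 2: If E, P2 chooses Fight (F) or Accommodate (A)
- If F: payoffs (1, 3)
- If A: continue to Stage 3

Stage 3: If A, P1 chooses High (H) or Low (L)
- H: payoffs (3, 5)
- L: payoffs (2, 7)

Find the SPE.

SPE: (E, A, H); Outcome (3, 5)

Work:
Stage 3: P1 chooses H (3 vs 2)
Stage 2: P2: F->3, A->5 (anticipating H). Choose A
Stage 1: P1: O->1, E->3 (anticipating A, H). Choose E
SPE path: E -> A -> H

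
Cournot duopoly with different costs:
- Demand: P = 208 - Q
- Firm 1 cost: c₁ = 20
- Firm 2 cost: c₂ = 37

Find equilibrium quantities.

q₁* = 68.33, q₂* = 51.33

Work:
Reaction: q₁ = (208 - 20 - q₂)/2
Reaction: q₂ = (208 - 37 - q₁)/2
Solve simultaneously:
q₁* = (208 - 2×20 + 37)/3 = 68.33
q₂* = (208 - 2×37 + 20)/3 = 51.33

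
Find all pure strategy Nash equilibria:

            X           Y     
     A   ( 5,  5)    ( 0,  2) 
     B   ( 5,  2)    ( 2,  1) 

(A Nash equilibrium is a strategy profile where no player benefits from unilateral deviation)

Nash equilibrium: (A, X), (B, X)

Work:
Best responses:
  P1 vs X: payoffs [5, 5] → best response A/B (payoff 5)
  P1 vs Y: payoffs [0, 2] → best response B (payoff 2)
  P2 vs A: payoffs [5, 2] → best response X (payoff 5)
  P2 vs B: payoffs [2, 1] → best response X (payoff 2)
Mutual best responses: (A,X), (B,X) → Nash equilibria.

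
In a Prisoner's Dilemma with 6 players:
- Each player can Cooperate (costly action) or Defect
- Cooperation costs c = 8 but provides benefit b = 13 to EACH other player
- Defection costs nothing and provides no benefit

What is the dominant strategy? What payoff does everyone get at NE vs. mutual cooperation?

Dominant: Defect; NE payoff = 0; Coop payoff = 57

Work:
Defect dominates (saves cost c = 8, benefit to others is external)
NE: All defect → everyone gets 0
If all cooperate: each receives (5)×13 - 8 = 57
Social dilemma: 57 > 0 but NE gives 0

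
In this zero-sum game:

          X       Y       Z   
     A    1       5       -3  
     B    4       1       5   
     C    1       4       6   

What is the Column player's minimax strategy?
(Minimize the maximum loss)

Column should play X, value = 4

Work:
Column player minimizes Row's maximum payoff:
Column X: max payoff to Row = 4
Column Y: max payoff to Row = 5
Column Z: max payoff to Row = 6
Minimum is 4, achieved by column X.
Minimax strategy: X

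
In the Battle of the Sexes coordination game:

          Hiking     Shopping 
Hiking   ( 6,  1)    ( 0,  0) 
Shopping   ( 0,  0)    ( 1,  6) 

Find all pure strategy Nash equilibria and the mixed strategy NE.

Pure NE: (Hiking, Hiking) and (Shopping, Shopping); Mixed NE: p = 0.8571, q = 0.1429

Work:
Check pure NE:
(Hiking, Hiking): (6, 1) - no unilateral deviation beneficial
(Shopping, Shopping): (1, 6) - no unilateral deviation beneficial
Mixed NE: P1 plays Hiking with p = 0.8571, P2 plays Hiking with q = 0.1429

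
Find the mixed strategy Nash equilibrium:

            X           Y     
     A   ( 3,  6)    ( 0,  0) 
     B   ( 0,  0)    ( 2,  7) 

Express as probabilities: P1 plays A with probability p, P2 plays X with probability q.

p = 0.5385, q = 0.4

Work:
Find probabilities that make opponent indifferent:
P2 chooses q to make P1 indifferent between A and B
P1 chooses p to make P2 indifferent between X and Y
Mixed NE: P1 plays (A: 0.5385, B: 0.4615), P2 plays (X: 0.4, Y: 0.6)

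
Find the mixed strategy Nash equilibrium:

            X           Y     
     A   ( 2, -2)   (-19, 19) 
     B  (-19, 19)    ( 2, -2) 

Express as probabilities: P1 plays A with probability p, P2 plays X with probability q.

p = 0.5, q = 0.5

Work:
Find probabilities that make opponent indifferent:
P2 chooses q to make P1 indifferent between A and B
P1 chooses p to make P2 indifferent between X and Y
Mixed NE: P1 plays (A: 0.5, B: 0.5), P2 plays (X: 0.5, Y: 0.5)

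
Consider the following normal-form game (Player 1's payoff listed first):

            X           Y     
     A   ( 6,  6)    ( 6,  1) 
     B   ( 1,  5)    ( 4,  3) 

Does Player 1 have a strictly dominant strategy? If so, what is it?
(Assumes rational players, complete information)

Yes, Player 1's strictly dominant strategy is A

Work:
A strategy strictly dominates another if it gives a strictly higher payoff against every opponent action. Compare each pair of P1's strategies column-by-column:
  A vs B: [6 vs 1, 6 vs 4] → A strictly dominates B
  B vs A: [1 vs 6, 4 vs 6] → B does not strictly dominate A (column X: 1 ≤ 6)
A strictly dominates every other strategy → strictly dominant.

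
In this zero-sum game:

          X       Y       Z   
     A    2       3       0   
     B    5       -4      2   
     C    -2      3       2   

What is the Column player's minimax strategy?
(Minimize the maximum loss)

Column should play Z, value = 2

Work:
Column player minimizes Row's maximum payoff:
Column X: max payoff to Row = 5
Column Y: max payoff to Row = 3
Column Z: max payoff to Row = 2
Minimum is 2, achieved by column Z.
Minimax strategy: Z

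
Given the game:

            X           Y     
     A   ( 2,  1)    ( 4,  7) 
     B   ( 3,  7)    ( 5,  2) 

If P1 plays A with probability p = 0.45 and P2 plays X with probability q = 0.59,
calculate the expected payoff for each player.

E[P1] = 3.37, E[P2] = 4.2795

Work:
E[P1] = p·q·π₁(A,X) + p·(1-q)·π₁(A,Y) + (1-p)·q·π₁(B,X) + (1-p)·(1-q)·π₁(B,Y)
= 0.45·0.59·2 + 0.45·0.41·4 + 0.55·0.59·3 + 0.55·0.41·5
= 3.37

E[P2] = 4.2795 (similar calculation)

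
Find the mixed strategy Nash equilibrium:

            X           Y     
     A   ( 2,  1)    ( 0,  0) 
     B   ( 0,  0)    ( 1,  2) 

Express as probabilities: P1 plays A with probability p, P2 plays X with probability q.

p = 0.6667, q = 0.3333

Work:
Find probabilities that make opponent indifferent:
P2 chooses q to make P1 indifferent between A and B
P1 chooses p to make P2 indifferent between X and Y
Mixed NE: P1 plays (A: 0.6667, B: 0.3333), P2 plays (X: 0.3333, Y: 0.6667)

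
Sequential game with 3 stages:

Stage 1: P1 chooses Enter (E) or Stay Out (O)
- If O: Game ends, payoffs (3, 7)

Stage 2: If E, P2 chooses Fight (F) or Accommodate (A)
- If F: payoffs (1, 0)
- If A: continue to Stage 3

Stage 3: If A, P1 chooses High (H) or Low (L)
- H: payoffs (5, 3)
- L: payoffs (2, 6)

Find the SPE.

SPE: (E, A, H); Outcome (5, 3)

Work:
Stage 3: P1 chooses H (5 vs 2)
Stage 2: P2: F->0, A->3 (anticipating H). Choose A
Stage 1: P1: O->3, E->5 (anticipating A, H). Choose E
SPE path: E -> A -> H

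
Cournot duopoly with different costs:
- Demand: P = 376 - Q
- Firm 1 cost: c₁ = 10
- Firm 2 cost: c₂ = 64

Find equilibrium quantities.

q₁* = 140.0, q₂* = 86.0

Work:
Reaction: q₁ = (376 - 10 - q₂)/2
Reaction: q₂ = (376 - 64 - q₁)/2
Solve simultaneously:
q₁* = (376 - 2×10 + 64)/3 = 140.0
q₂* = (376 - 2×64 + 10)/3 = 86.0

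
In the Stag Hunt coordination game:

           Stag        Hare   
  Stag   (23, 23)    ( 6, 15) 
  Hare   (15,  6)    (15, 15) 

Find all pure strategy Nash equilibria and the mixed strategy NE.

Pure NE: (Stag, Stag) and (Hare, Hare); Mixed NE: p = 0.5294, q = 0.5294

Work:
Check pure NE:
(Stag, Stag): (23, 23) - no unilateral deviation beneficial
(Hare, Hare): (15, 15) - no unilateral deviation beneficial
Mixed NE: P1 plays Stag with p = 0.5294, P2 plays Stag with q = 0.5294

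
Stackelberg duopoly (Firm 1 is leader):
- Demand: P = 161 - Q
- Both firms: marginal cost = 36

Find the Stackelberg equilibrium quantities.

q₁* (leader) = 62.5, q₂* (follower) = 31.25

Work:
Follower's reaction: q₂ = (a - c - q₁)/2
Leader substitutes: π₁ = q₁·(a - q₁ - (a-c-q₁)/2 - c)
FOC: q₁* = (161 - 36)/2 = 62.50
Then: q₂* = (161 - 36 - 62.5)/2 = 31.25
Leader has first-mover advantage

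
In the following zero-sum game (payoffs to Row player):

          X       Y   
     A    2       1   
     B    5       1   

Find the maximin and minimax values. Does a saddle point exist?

Maximin = 1, Minimax = 1, Saddle: True

Work:
Row minimums: [1, 1] → maximin = 1
Column maximums: [5, 1] → minimax = 1
Saddle point exists! Game value = 1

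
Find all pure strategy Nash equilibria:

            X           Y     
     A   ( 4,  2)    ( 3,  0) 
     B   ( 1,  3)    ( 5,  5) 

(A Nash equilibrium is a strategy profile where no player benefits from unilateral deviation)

Nash equilibrium: (A, X), (B, Y)

Work:
Best responses:
  P1 vs X: payoffs [4, 1] → best response A (payoff 4)
  P1 vs Y: payoffs [3, 5] → best response B (payoff 5)
  P2 vs A: payoffs [2, 0] → best response X (payoff 2)
  P2 vs B: payoffs [3, 5] → best response Y (payoff 5)
Mutual best responses: (A,X), (B,Y) → Nash equilibria.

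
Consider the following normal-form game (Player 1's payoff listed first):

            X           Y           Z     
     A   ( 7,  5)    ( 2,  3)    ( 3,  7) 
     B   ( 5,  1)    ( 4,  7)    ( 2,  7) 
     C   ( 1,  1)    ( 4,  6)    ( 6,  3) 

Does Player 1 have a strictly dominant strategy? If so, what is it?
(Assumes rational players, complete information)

No strictly dominant strategy exists for Player 1

Work:
A strategy strictly dominates another if it gives a strictly higher payoff against every opponent action. Compare each pair of P1's strategies column-by-column:
  A vs B: [7 vs 5, 2 vs 4, 3 vs 2] → A does not strictly dominate B (column Y: 2 ≤ 4)
  A vs C: [7 vs 1, 2 vs 4, 3 vs 6] → A does not strictly dominate C (column Y: 2 ≤ 4)
  B vs A: [5 vs 7, 4 vs 2, 2 vs 3] → B does not strictly dominate A (column X: 5 ≤ 7)
  B vs C: [5 vs 1, 4 vs 4, 2 vs 6] → B does not strictly dominate C (column Y: 4 ≤ 4)
  C vs A: [1 vs 7, 4 vs 2, 6 vs 3] → C does not strictly dominate A (column X: 1 ≤ 7)
  C vs B: [1 vs 5, 4 vs 4, 6 vs 2] → C does not strictly dominate B (column X: 1 ≤ 5)
No single strategy strictly dominates all others → no strictly dominant strategy.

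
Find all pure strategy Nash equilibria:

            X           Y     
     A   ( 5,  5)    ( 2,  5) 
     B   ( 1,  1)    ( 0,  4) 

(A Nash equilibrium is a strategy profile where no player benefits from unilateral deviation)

Nash equilibrium: (A, X), (A, Y)

Work:
Best responses:
  P1 vs X: payoffs [5, 1] → best response A (payoff 5)
  P1 vs Y: payoffs [2, 0] → best response A (payoff 2)
  P2 vs A: payoffs [5, 5] → best response X/Y (payoff 5)
  P2 vs B: payoffs [1, 4] → best response Y (payoff 4)
Mutual best responses: (A,X), (A,Y) → Nash equilibria.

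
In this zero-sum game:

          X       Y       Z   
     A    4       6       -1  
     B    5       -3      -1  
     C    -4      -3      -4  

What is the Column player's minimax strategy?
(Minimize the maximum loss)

Column should play Z, value = -1

Work:
Column player minimizes Row's maximum payoff:
Column X: max payoff to Row = 5
Column Y: max payoff to Row = 6
Column Z: max payoff to Row = -1
Minimum is -1, achieved by column Z.
Minimax strategy: Z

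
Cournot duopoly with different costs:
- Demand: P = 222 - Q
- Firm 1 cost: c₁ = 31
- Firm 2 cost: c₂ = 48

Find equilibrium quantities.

q₁* = 69.33, q₂* = 52.33

Work:
Reaction: q₁ = (222 - 31 - q₂)/2
Reaction: q₂ = (222 - 48 - q₁)/2
Solve simultaneously:
q₁* = (222 - 2×31 + 48)/3 = 69.33
q₂* = (222 - 2×48 + 31)/3 = 52.33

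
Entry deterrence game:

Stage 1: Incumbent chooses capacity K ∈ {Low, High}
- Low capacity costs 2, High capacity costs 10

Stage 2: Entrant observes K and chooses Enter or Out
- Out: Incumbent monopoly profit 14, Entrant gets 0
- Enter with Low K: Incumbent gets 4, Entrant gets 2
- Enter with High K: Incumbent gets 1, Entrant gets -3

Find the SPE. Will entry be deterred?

SPE: (High, Enter|Low, Out|High); Entry deterred. Incumbent net profit = 4

Work:
After Low K: Entrant enters (2 > 0)
After High K: Entrant stays out (-3 < 0)
Incumbent: Low → 4−2=2, High → 14−10=4
Incumbent chooses High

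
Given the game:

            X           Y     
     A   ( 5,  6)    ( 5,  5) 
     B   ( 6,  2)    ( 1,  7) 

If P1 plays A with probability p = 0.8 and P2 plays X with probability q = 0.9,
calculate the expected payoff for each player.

E[P1] = 5.1, E[P2] = 5.22

Work:
E[P1] = p·q·π₁(A,X) + p·(1-q)·π₁(A,Y) + (1-p)·q·π₁(B,X) + (1-p)·(1-q)·π₁(B,Y)
= 0.8·0.9·5 + 0.8·0.1·5 + 0.2·0.9·6 + 0.2·0.1·1
= 5.1

E[P2] = 5.22 (similar calculation)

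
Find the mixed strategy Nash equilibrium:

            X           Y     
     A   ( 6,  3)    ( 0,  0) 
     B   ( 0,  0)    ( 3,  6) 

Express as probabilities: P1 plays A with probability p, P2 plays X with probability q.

p = 0.6667, q = 0.3333

Work:
Find probabilities that make opponent indifferent:
P2 chooses q to make P1 indifferent between A and B
P1 chooses p to make P2 indifferent between X and Y
Mixed NE: P1 plays (A: 0.6667, B: 0.3333), P2 plays (X: 0.3333, Y: 0.6667)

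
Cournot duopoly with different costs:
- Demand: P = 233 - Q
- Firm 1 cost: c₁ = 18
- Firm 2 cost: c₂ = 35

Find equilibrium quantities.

q₁* = 77.33, q₂* = 60.33

Work:
Reaction: q₁ = (233 - 18 - q₂)/2
Reaction: q₂ = (233 - 35 - q₁)/2
Solve simultaneously:
q₁* = (233 - 2×18 + 35)/3 = 77.33
q₂* = (233 - 2×35 + 18)/3 = 60.33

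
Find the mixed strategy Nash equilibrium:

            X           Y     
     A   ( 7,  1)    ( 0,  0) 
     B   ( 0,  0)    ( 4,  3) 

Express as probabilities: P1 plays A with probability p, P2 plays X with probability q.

p = 0.75, q = 0.3636

Work:
Find probabilities that make opponent indifferent:
P2 chooses q to make P1 indifferent between A and B
P1 chooses p to make P2 indifferent between X and Y
Mixed NE: P1 plays (A: 0.75, B: 0.25), P2 plays (X: 0.3636, Y: 0.6364)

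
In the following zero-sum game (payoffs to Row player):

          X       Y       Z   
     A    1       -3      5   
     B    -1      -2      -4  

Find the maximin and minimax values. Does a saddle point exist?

Maximin = -3, Minimax = -2, Saddle: False

Work:
Row minimums: [-3, -4] → maximin = -3
Column maximums: [1, -2, 5] → minimax = -2
No saddle point (maximin ≠ minimax). Mixed strategy needed.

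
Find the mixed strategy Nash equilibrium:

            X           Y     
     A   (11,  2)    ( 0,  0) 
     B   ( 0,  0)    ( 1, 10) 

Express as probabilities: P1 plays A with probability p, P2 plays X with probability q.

p = 0.8333, q = 0.0833

Work:
Find probabilities that make opponent indifferent:
P2 chooses q to make P1 indifferent between A and B
P1 chooses p to make P2 indifferent between X and Y
Mixed NE: P1 plays (A: 0.8333, B: 0.1667), P2 plays (X: 0.0833, Y: 0.9167)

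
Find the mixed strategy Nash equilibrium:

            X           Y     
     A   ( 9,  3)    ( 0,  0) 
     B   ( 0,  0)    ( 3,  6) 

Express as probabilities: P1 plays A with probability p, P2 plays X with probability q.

p = 0.6667, q = 0.25

Work:
Find probabilities that make opponent indifferent:
P2 chooses q to make P1 indifferent between A and B
P1 chooses p to make P2 indifferent between X and Y
Mixed NE: P1 plays (A: 0.6667, B: 0.3333), P2 plays (X: 0.25, Y: 0.75)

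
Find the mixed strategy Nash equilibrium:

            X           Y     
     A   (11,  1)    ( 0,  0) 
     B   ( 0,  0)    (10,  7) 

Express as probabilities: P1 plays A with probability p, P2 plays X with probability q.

p = 0.875, q = 0.4762

Work:
Find probabilities that make opponent indifferent:
P2 chooses q to make P1 indifferent between A and B
P1 chooses p to make P2 indifferent between X and Y
Mixed NE: P1 plays (A: 0.875, B: 0.125), P2 plays (X: 0.4762, Y: 0.5238)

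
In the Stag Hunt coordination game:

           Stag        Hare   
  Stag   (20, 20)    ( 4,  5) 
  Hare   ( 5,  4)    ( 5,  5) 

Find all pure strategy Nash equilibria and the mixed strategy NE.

Pure NE: (Stag, Stag) and (Hare, Hare); Mixed NE: p = 0.0625, q = 0.0625

Work:
Check pure NE:
(Stag, Stag): (20, 20) - no unilateral deviation beneficial
(Hare, Hare): (5, 5) - no unilateral deviation beneficial
Mixed NE: P1 plays Stag with p = 0.0625, P2 plays Stag with q = 0.0625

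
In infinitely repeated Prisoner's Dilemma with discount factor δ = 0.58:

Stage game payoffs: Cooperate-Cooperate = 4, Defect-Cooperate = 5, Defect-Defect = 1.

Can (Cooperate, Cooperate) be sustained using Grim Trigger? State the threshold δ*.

δ* = 0.25; since δ = 0.58 ≥ 0.25, cooperation can be sustained

Work:
For Grim Trigger:
Cooperate forever: 4/(1-δ)
Defect then punished: 5 + 1·δ/(1-δ)
Need: 4/(1-δ) ≥ 5 + 1·δ/(1-δ)
Solving: δ ≥ (T-R)/(T-P) = (5-4)/(5-1) = 0.25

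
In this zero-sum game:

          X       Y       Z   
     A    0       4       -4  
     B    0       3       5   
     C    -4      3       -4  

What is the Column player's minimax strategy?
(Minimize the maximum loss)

Column should play X, value = 0

Work:
Column player minimizes Row's maximum payoff:
Column X: max payoff to Row = 0
Column Y: max payoff to Row = 4
Column Z: max payoff to Row = 5
Minimum is 0, achieved by column X.
Minimax strategy: X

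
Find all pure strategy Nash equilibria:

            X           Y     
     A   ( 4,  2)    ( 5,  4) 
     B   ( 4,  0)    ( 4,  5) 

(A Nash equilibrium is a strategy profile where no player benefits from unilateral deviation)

Nash equilibrium: (A, Y)

Work:
Best responses:
  P1 vs X: payoffs [4, 4] → best response A/B (payoff 4)
  P1 vs Y: payoffs [5, 4] → best response A (payoff 5)
  P2 vs A: payoffs [2, 4] → best response Y (payoff 4)
  P2 vs B: payoffs [0, 5] → best response Y (payoff 5)
Mutual best responses: (A,Y) → Nash equilibria.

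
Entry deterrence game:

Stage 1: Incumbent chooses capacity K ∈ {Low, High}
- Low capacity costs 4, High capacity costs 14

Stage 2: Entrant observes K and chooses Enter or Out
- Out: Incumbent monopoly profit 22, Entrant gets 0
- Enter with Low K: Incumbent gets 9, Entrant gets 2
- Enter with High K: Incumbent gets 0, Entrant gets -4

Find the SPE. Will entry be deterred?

SPE: (High, Enter|Low, Out|High); Entry deterred. Incumbent net profit = 8

Work:
After Low K: Entrant enters (2 > 0)
After High K: Entrant stays out (-4 < 0)
Incumbent: Low → 9−4=5, High → 22−14=8
Incumbent chooses High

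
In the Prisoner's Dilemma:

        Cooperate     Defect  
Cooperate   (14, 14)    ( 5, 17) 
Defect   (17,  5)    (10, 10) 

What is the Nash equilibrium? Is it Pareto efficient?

(Defect, Defect) is NE; not Pareto efficient

Work:
Defect dominates Cooperate for both players:
If P2 cooperates: Defect (17) > Cooperate (14)
If P2 defects: Defect (10) > Cooperate (5)
NE: (Defect, Defect) with payoff (10, 10)
But (Cooperate, Cooperate) = (14, 14) Pareto dominates (10, 10)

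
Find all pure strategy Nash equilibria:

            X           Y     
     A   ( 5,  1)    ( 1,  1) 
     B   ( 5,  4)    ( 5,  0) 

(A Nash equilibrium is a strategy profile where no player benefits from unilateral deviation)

Nash equilibrium: (A, X), (B, X)

Work:
Best responses:
  P1 vs X: payoffs [5, 5] → best response A/B (payoff 5)
  P1 vs Y: payoffs [1, 5] → best response B (payoff 5)
  P2 vs A: payoffs [1, 1] → best response X/Y (payoff 1)
  P2 vs B: payoffs [4, 0] → best response X (payoff 4)
Mutual best responses: (A,X), (B,X) → Nash equilibria.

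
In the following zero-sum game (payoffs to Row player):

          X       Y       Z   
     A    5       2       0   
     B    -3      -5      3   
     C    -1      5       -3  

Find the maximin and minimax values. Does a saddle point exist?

Maximin = 0, Minimax = 3, Saddle: False

Work:
Row minimums: [0, -5, -3] → maximin = 0
Column maximums: [5, 5, 3] → minimax = 3
No saddle point (maximin ≠ minimax). Mixed strategy needed.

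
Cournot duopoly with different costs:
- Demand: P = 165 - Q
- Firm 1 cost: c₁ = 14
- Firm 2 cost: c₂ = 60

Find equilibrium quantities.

q₁* = 65.67, q₂* = 19.67

Work:
Reaction: q₁ = (165 - 14 - q₂)/2
Reaction: q₂ = (165 - 60 - q₁)/2
Solve simultaneously:
q₁* = (165 - 2×14 + 60)/3 = 65.67
q₂* = (165 - 2×60 + 14)/3 = 19.67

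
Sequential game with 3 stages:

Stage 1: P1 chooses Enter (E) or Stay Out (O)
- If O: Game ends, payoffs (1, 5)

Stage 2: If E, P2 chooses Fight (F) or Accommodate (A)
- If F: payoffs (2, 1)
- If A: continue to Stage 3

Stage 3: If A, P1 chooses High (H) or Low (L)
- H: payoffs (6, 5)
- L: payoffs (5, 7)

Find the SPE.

SPE: (E, A, H); Outcome (6, 5)

Work:
Stage 3: P1 chooses H (6 vs 5)
Stage 2: P2: F->1, A->5 (anticipating H). Choose A
Stage 1: P1: O->1, E->6 (anticipating A, H). Choose E
SPE path: E -> A -> H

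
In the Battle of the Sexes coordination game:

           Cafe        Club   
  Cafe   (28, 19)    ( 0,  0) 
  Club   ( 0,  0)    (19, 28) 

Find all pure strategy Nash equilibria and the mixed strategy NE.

Pure NE: (Cafe, Cafe) and (Club, Club); Mixed NE: p = 0.5957, q = 0.4043

Work:
Check pure NE:
(Cafe, Cafe): (28, 19) - no unilateral deviation beneficial
(Club, Club): (19, 28) - no unilateral deviation beneficial
Mixed NE: P1 plays Cafe with p = 0.5957, P2 plays Cafe with q = 0.4043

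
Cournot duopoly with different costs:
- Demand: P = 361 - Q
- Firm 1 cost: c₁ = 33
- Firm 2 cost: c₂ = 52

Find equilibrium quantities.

q₁* = 115.67, q₂* = 96.67

Work:
Reaction: q₁ = (361 - 33 - q₂)/2
Reaction: q₂ = (361 - 52 - q₁)/2
Solve simultaneously:
q₁* = (361 - 2×33 + 52)/3 = 115.67
q₂* = (361 - 2×52 + 33)/3 = 96.67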